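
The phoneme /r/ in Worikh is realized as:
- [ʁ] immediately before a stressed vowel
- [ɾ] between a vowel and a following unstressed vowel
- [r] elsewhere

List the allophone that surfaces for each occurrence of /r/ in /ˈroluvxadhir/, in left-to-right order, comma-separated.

Occurrence 1 (position 1): immediately before a stressed vowel → [ʁ].
Occurrence 2 (position 11): no conditioning environment matches → elsewhere allophone [r].

[ʁ], [r]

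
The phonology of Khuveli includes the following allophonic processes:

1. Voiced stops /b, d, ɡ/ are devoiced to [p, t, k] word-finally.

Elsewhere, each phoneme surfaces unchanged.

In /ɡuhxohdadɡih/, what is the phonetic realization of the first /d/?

/d/ (between /h/ and /a/): rule 1 targets it, but not word-finally → unchanged [d].

[d]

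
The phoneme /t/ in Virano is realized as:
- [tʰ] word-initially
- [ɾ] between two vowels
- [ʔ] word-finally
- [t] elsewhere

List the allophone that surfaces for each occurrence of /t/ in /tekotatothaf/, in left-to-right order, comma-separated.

Occurrence 1 (position 1): word-initially → [tʰ].
Occurrence 2 (position 5): between two vowels → [ɾ].
Occurrence 3 (position 7): between two vowels → [ɾ].
Occurrence 4 (position 9): no conditioning environment matches → elsewhere allophone [t].

[tʰ], [ɾ], [ɾ], [t]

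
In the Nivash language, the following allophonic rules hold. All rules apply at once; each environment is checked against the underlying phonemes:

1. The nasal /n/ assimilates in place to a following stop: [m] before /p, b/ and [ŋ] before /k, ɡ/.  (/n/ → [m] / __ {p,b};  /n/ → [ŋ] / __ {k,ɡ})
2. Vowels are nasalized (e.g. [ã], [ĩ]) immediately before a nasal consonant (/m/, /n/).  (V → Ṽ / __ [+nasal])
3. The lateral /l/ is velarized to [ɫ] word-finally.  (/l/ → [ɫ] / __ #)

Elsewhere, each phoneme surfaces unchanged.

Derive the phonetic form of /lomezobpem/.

[lõmezobpẽm]

/l/ (word-initial) fails the environment for rule 3, so it stays [l].
/o/ — between /l/ and /m/, before a nasal consonant — surfaces as [õ] (rule 2).
/m/ (between /o/ and /e/): no rule targets it → [m].
/e/ — between /m/ and /z/; rule 2 does not apply here → [e].
/z/ — not in any rule's target class → [z].
/o/ — between /z/ and /b/; rule 2 does not apply here → [o].
/b/ — not in any rule's target class → [b].
/p/ (between /b/ and /e/) is unaffected → [p].
Rule 2 applies to /e/ (between /p/ and /m/: before a nasal consonant) → [ẽ].
/m/ (word-final) is unaffected → [m].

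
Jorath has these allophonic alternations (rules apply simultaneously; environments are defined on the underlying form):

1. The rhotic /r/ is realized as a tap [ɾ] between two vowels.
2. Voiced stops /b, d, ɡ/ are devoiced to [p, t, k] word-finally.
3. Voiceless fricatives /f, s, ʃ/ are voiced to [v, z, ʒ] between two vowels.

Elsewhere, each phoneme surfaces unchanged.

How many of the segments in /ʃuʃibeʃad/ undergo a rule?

3

Segments that undergo a rule: /ʃ/ → [ʒ] (rule 3); /ʃ/ → [ʒ] (rule 3); /d/ → [t] (rule 2).
All other segments surface unchanged.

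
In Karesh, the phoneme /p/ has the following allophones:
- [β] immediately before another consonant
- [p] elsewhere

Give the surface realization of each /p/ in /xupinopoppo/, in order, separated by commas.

[p], [p], [β], [p]

Occurrence 1 (position 3): no conditioning environment matches → elsewhere allophone [p].
Occurrence 2 (position 7): no conditioning environment matches → elsewhere allophone [p].
Occurrence 3 (position 9): immediately before another consonant → [β].
Occurrence 4 (position 10): no conditioning environment matches → elsewhere allophone [p].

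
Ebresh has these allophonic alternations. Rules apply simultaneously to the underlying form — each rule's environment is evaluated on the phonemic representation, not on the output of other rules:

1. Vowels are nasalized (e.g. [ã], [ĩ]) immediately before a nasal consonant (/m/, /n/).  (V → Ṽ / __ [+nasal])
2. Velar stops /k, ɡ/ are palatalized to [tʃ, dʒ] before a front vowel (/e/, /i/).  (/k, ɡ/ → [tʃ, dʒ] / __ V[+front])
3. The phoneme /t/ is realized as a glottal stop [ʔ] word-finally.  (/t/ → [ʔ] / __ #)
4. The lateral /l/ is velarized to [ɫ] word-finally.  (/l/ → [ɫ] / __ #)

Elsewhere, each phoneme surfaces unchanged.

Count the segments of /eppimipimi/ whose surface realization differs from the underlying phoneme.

Segments that undergo a rule: /i/ → [ĩ] (rule 1); /i/ → [ĩ] (rule 1).
All other segments surface unchanged.

2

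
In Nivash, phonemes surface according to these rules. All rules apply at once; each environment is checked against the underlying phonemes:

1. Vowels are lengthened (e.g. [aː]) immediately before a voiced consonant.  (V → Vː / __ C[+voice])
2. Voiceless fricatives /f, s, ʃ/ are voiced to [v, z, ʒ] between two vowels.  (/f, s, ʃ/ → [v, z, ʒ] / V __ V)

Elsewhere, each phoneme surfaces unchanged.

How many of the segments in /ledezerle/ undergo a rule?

Segments that undergo a rule: /e/ → [eː] (rule 1); /e/ → [eː] (rule 1); /e/ → [eː] (rule 1).
All other segments surface unchanged.

3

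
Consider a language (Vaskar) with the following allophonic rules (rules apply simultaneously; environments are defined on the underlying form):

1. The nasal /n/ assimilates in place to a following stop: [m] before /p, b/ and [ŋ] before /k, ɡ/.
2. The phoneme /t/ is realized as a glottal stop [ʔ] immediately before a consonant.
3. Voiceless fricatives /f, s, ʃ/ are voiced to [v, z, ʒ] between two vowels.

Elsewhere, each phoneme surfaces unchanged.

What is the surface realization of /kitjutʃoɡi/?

[kiʔjuʔʃoɡi]

/k/ (word-initial): no rule targets it → [k].
/i/ stays [i].
Rule 2 applies to /t/ (between /i/ and /j/: immediately before a consonant) → [ʔ].
/j/ stays [j].
/u/ (between /j/ and /t/): no rule targets it → [u].
/t/ (between /u/ and /ʃ/): immediately before a consonant, so rule 2 applies → [ʔ].
/ʃ/ — between /t/ and /o/; rule 3 does not apply here → [ʃ].
/o/ — not in any rule's target class → [o].
/ɡ/ (between /o/ and /i/) is unaffected → [ɡ].
/i/ — not in any rule's target class → [i].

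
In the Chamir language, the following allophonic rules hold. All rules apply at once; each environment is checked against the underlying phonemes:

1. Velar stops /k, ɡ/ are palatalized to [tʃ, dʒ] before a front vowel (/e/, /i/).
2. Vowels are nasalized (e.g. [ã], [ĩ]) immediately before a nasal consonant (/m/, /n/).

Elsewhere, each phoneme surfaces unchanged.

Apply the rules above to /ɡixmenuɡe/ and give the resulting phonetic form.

[dʒixmẽnudʒe]

/ɡ/ (word-initial): before a front vowel, so rule 1 applies → [dʒ].
/i/ — between /ɡ/ and /x/; rule 2 does not apply here → [i].
/x/ stays [x].
/m/ — not in any rule's target class → [m].
/e/ (between /m/ and /n/) occurs before a nasal consonant → [ẽ] by rule 2.
/n/ stays [n].
/u/ (between /n/ and /ɡ/) is in the target of rule 2 but the environment (before a nasal consonant) is not met → [u].
/ɡ/ (between /u/ and /e/): before a front vowel, so rule 1 applies → [dʒ].
/e/ (word-final) is in the target of rule 2 but the environment (before a nasal consonant) is not met → [e].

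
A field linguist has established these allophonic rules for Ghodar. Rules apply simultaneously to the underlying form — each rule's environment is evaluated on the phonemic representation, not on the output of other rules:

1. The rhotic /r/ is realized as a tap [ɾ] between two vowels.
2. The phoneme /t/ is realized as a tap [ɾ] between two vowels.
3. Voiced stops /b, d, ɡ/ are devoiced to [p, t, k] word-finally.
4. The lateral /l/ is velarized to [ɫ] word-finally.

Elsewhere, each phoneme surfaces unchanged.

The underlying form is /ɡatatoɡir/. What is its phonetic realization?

/ɡ/ (word-initial): rule 3 targets it, but not word-finally → unchanged [ɡ].
/a/ — not in any rule's target class → [a].
Rule 2 applies to /t/ (between /a/ and /a/: between two vowels) → [ɾ].
/a/ (between /t/ and /t/) is unaffected → [a].
/t/ meets the environment for rule 2 (between two vowels) → [ɾ].
/o/ — not in any rule's target class → [o].
/ɡ/ (between /o/ and /i/) is in the target of rule 3 but the environment (word-finally) is not met → [ɡ].
/i/ — not in any rule's target class → [i].
/r/ (word-final): rule 1 targets it, but not between two vowels → unchanged [r].

[ɡaɾaɾoɡir]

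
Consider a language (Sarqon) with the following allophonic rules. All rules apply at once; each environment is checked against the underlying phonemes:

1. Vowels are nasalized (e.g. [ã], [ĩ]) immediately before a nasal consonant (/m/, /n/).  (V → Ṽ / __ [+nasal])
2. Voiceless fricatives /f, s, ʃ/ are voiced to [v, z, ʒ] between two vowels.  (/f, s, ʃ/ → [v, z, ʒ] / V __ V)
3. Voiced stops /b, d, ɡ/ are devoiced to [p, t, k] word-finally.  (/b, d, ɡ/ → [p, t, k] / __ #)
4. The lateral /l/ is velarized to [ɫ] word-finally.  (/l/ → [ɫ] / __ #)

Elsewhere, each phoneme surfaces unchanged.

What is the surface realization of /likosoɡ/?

/l/ (word-initial): rule 4 targets it, but not word-finally → unchanged [l].
/i/ (between /l/ and /k/): rule 1 targets it, but not before a nasal consonant → unchanged [i].
/k/ — not in any rule's target class → [k].
/o/ (between /k/ and /s/) is in the target of rule 1 but the environment (before a nasal consonant) is not met → [o].
Rule 2 applies to /s/ (between /o/ and /o/: between two vowels) → [z].
/o/ (between /s/ and /ɡ/) is in the target of rule 1 but the environment (before a nasal consonant) is not met → [o].
/ɡ/ (word-final): word-finally, so rule 3 applies → [k].

[likozok]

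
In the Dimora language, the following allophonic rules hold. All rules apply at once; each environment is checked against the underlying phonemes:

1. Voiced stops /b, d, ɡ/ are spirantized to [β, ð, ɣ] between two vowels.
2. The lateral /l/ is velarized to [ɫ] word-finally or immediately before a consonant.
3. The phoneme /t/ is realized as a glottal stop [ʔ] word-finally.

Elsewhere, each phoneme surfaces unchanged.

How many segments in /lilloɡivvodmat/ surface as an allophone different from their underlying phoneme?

Segments that undergo a rule: /l/ → [ɫ] (rule 2); /ɡ/ → [ɣ] (rule 1); /t/ → [ʔ] (rule 3).
All other segments surface unchanged.

3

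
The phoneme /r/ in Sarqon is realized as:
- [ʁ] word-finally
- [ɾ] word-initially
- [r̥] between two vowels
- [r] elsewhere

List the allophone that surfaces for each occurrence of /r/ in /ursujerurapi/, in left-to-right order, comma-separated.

[r], [r̥], [r̥]

Occurrence 1 (position 2): no conditioning environment matches → elsewhere allophone [r].
Occurrence 2 (position 7): between two vowels → [r̥].
Occurrence 3 (position 9): between two vowels → [r̥].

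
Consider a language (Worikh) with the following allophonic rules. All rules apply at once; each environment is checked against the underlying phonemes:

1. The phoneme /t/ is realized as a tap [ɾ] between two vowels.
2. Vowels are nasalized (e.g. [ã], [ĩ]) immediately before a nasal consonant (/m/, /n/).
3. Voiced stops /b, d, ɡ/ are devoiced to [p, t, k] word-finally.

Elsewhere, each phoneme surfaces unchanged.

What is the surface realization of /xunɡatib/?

[xũnɡaɾip]

/x/ — not in any rule's target class → [x].
/u/ meets the environment for rule 2 (before a nasal consonant) → [ũ].
/n/ (between /u/ and /ɡ/): no rule targets it → [n].
/ɡ/ (between /n/ and /a/) is in the target of rule 3 but the environment (word-finally) is not met → [ɡ].
/a/ (between /ɡ/ and /t/): rule 2 targets it, but not before a nasal consonant → unchanged [a].
/t/ (between /a/ and /i/) occurs between two vowels → [ɾ] by rule 1.
/i/ — between /t/ and /b/; rule 2 does not apply here → [i].
Rule 3 applies to /b/ (word-final: word-finally) → [p].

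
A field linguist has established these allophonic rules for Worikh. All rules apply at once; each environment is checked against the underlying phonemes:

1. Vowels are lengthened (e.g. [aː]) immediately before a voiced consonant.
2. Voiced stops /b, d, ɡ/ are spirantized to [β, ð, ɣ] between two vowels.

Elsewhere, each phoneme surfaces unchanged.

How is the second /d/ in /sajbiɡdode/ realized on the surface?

/d/ — between /o/ and /e/, between two vowels — surfaces as [ð] (rule 2).

[ð]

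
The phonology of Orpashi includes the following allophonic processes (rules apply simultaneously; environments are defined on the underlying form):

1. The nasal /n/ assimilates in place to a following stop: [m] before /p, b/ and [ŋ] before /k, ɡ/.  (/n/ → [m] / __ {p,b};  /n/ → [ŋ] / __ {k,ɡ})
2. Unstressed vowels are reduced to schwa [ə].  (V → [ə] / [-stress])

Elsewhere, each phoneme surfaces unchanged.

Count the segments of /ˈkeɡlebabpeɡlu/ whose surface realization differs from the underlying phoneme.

4

Segments that undergo a rule: /e/ → [ə] (rule 2); /a/ → [ə] (rule 2); /e/ → [ə] (rule 2); /u/ → [ə] (rule 2).
All other segments surface unchanged.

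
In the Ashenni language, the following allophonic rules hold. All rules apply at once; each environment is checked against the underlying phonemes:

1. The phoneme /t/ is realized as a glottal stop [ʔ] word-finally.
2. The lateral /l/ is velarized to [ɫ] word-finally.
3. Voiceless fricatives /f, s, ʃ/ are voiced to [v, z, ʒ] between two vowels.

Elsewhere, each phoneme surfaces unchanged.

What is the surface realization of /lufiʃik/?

[luviʒik]

/l/ (word-initial): rule 2 targets it, but not word-finally → unchanged [l].
/u/ — not in any rule's target class → [u].
Rule 3 applies to /f/ (between /u/ and /i/: between two vowels) → [v].
/i/ — not in any rule's target class → [i].
/ʃ/ meets the environment for rule 3 (between two vowels) → [ʒ].
/i/ — not in any rule's target class → [i].
/k/ (word-final): no rule targets it → [k].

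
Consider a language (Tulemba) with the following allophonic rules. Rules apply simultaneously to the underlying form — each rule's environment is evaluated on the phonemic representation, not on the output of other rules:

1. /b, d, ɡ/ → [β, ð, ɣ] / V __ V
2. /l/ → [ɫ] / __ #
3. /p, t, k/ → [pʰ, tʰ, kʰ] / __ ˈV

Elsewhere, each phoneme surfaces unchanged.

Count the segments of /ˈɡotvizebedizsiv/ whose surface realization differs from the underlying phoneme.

2

Segments that undergo a rule: /b/ → [β] (rule 1); /d/ → [ð] (rule 1).
All other segments surface unchanged.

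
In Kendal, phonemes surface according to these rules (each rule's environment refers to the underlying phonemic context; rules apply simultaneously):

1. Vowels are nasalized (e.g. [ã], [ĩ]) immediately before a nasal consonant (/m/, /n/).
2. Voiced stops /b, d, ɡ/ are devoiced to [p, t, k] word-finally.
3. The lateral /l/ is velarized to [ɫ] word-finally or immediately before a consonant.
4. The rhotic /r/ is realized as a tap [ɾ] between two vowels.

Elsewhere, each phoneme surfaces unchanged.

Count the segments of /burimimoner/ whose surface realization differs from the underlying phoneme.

Segments that undergo a rule: /r/ → [ɾ] (rule 4); /i/ → [ĩ] (rule 1); /i/ → [ĩ] (rule 1); /o/ → [õ] (rule 1).
All other segments surface unchanged.

4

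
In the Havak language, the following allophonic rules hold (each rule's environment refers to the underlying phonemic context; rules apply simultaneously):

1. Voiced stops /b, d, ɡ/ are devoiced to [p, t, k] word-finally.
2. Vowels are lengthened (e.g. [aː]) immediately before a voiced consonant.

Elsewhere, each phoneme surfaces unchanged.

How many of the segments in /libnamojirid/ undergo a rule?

6

Segments that undergo a rule: /i/ → [iː] (rule 2); /a/ → [aː] (rule 2); /o/ → [oː] (rule 2); /i/ → [iː] (rule 2); /i/ → [iː] (rule 2); /d/ → [t] (rule 1).
All other segments surface unchanged.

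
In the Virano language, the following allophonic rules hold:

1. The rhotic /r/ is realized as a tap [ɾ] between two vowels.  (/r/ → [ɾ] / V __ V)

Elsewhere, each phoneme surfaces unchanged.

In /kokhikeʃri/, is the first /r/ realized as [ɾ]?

No

/r/ — between /ʃ/ and /i/; rule 1 does not apply here → [r].
The actual realization is [r], not [ɾ].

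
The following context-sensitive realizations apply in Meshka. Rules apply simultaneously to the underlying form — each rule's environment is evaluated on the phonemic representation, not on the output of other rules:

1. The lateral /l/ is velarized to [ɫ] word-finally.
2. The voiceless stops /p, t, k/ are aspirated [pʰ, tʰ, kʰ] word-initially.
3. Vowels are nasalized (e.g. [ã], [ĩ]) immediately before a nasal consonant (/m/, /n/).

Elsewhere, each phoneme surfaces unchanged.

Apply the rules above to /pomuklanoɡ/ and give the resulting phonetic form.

[pʰõmuklãnoɡ]

/p/ (word-initial) occurs word-initially → [pʰ] by rule 2.
/o/ — between /p/ and /m/, before a nasal consonant — surfaces as [õ] (rule 3).
/m/ (between /o/ and /u/) is unaffected → [m].
/u/ (between /m/ and /k/) fails the environment for rule 3, so it stays [u].
/k/ (between /u/ and /l/): rule 2 targets it, but not word-initially → unchanged [k].
/l/ (between /k/ and /a/) is in the target of rule 1 but the environment (word-finally) is not met → [l].
/a/ — between /l/ and /n/, before a nasal consonant — surfaces as [ã] (rule 3).
/n/ — not in any rule's target class → [n].
/o/ (between /n/ and /ɡ/) is in the target of rule 3 but the environment (before a nasal consonant) is not met → [o].
/ɡ/ (word-final) is unaffected → [ɡ].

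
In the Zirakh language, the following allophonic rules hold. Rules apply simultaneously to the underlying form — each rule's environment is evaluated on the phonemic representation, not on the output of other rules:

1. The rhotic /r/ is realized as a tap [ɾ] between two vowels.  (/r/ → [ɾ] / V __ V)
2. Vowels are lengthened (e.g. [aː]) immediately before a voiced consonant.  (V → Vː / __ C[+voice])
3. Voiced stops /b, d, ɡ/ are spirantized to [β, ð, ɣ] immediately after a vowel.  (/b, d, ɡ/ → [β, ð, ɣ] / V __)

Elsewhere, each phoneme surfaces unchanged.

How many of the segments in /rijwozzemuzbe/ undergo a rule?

Segments that undergo a rule: /i/ → [iː] (rule 2); /o/ → [oː] (rule 2); /e/ → [eː] (rule 2); /u/ → [uː] (rule 2).
All other segments surface unchanged.

4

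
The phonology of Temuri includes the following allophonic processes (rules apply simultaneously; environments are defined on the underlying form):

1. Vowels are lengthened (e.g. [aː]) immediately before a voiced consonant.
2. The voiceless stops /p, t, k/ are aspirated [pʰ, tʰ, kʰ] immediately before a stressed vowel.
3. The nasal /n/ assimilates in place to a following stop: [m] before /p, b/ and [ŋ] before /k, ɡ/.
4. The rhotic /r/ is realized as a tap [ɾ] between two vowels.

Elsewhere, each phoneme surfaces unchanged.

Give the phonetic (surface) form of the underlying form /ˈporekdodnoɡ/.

[ˈpʰoːɾekdoːdnoːɡ]

Rule 2 applies to /p/ (word-initial: immediately before a stressed vowel) → [pʰ].
/o/ — between /p/ and /r/, before a voiced consonant — surfaces as [oː] (rule 1).
/r/ (between /o/ and /e/): between two vowels, so rule 4 applies → [ɾ].
/e/ (between /r/ and /k/): rule 1 targets it, but not before a voiced consonant → unchanged [e].
/k/ — between /e/ and /d/; rule 2 does not apply here → [k].
/d/ (between /k/ and /o/) is unaffected → [d].
Rule 1 applies to /o/ (between /d/ and /d/: before a voiced consonant) → [oː].
/d/ stays [d].
/n/ (between /d/ and /o/) fails the environment for rule 3, so it stays [n].
/o/ — between /n/ and /ɡ/, before a voiced consonant — surfaces as [oː] (rule 1).
/ɡ/ — not in any rule's target class → [ɡ].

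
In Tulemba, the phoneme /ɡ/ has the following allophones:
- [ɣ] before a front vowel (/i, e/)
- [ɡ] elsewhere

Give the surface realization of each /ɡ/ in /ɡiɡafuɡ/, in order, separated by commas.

[ɣ], [ɡ], [ɡ]

Occurrence 1 (position 1): before a front vowel (/i, e/) → [ɣ].
Occurrence 2 (position 3): no conditioning environment matches → elsewhere allophone [ɡ].
Occurrence 3 (position 7): no conditioning environment matches → elsewhere allophone [ɡ].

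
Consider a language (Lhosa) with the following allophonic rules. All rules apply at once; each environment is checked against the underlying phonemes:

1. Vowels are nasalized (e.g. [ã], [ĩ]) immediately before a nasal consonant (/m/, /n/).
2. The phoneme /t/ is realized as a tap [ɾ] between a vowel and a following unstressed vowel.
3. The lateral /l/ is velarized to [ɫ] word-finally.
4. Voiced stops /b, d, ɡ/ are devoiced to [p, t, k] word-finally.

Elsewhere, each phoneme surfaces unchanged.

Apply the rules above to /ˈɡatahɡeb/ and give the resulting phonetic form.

[ˈɡaɾahɡep]

/ɡ/ (word-initial) fails the environment for rule 4, so it stays [ɡ].
/a/ (between /ɡ/ and /t/): rule 1 targets it, but not before a nasal consonant → unchanged [a].
/t/ (between /a/ and /a/): between a vowel and a following unstressed vowel, so rule 2 applies → [ɾ].
/a/ (between /t/ and /h/): rule 1 targets it, but not before a nasal consonant → unchanged [a].
/ɡ/ — between /h/ and /e/; rule 4 does not apply here → [ɡ].
/e/ — between /ɡ/ and /b/; rule 1 does not apply here → [e].
Rule 4 applies to /b/ (word-final: word-finally) → [p].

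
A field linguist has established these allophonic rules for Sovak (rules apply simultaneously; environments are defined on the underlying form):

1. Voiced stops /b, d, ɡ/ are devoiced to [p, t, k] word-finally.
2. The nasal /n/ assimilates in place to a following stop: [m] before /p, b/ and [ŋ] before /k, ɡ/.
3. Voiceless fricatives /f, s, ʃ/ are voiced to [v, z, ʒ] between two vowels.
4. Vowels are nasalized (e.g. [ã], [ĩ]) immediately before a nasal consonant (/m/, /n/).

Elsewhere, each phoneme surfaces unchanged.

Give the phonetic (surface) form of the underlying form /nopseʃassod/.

/n/ (word-initial) is in the target of rule 2 but the environment (before a labial or velar stop) is not met → [n].
/o/ — between /n/ and /p/; rule 4 does not apply here → [o].
/s/ (between /p/ and /e/) fails the environment for rule 3, so it stays [s].
/e/ (between /s/ and /ʃ/) is in the target of rule 4 but the environment (before a nasal consonant) is not met → [e].
/ʃ/ meets the environment for rule 3 (between two vowels) → [ʒ].
/a/ (between /ʃ/ and /s/): rule 4 targets it, but not before a nasal consonant → unchanged [a].
/s/ (between /a/ and /s/) is in the target of rule 3 but the environment (between two vowels) is not met → [s].
/s/ (between /s/ and /o/): rule 3 targets it, but not between two vowels → unchanged [s].
/o/ (between /s/ and /d/) fails the environment for rule 4, so it stays [o].
/d/ (word-final) occurs word-finally → [t] by rule 1.

[nopseʒassot]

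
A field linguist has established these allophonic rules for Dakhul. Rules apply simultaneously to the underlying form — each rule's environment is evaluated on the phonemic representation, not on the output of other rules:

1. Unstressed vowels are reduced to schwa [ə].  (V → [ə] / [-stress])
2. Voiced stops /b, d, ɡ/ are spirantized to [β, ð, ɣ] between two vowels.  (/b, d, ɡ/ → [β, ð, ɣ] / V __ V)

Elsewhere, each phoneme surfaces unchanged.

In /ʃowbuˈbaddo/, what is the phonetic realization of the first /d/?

[d]

/d/ — between /a/ and /d/; rule 2 does not apply here → [d].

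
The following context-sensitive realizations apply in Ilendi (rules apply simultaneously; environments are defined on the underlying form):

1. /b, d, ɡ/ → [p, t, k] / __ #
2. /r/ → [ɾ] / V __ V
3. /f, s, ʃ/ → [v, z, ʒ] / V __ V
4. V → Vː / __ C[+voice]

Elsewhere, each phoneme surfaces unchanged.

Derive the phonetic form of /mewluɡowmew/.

/m/ (word-initial) is unaffected → [m].
/e/ (between /m/ and /w/) occurs before a voiced consonant → [eː] by rule 4.
/w/ — not in any rule's target class → [w].
/l/ stays [l].
Rule 4 applies to /u/ (between /l/ and /ɡ/: before a voiced consonant) → [uː].
/ɡ/ (between /u/ and /o/) fails the environment for rule 1, so it stays [ɡ].
/o/ (between /ɡ/ and /w/): before a voiced consonant, so rule 4 applies → [oː].
/w/ stays [w].
/m/ stays [m].
Rule 4 applies to /e/ (between /m/ and /w/: before a voiced consonant) → [eː].
/w/ stays [w].

[meːwluːɡoːwmeːw]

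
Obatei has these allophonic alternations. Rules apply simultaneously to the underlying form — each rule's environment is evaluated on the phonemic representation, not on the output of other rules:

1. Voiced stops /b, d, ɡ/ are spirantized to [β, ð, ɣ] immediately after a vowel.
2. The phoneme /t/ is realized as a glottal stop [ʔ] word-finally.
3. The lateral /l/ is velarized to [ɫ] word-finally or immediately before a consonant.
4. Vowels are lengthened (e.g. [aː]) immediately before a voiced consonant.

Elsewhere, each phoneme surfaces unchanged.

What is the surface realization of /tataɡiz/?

/t/ — word-initial; rule 2 does not apply here → [t].
/a/ (between /t/ and /t/): rule 4 targets it, but not before a voiced consonant → unchanged [a].
/t/ — between /a/ and /a/; rule 2 does not apply here → [t].
/a/ — between /t/ and /ɡ/, before a voiced consonant — surfaces as [aː] (rule 4).
/ɡ/ (between /a/ and /i/): immediately after a vowel, so rule 1 applies → [ɣ].
Rule 4 applies to /i/ (between /ɡ/ and /z/: before a voiced consonant) → [iː].
/z/ stays [z].

[tataːɣiːz]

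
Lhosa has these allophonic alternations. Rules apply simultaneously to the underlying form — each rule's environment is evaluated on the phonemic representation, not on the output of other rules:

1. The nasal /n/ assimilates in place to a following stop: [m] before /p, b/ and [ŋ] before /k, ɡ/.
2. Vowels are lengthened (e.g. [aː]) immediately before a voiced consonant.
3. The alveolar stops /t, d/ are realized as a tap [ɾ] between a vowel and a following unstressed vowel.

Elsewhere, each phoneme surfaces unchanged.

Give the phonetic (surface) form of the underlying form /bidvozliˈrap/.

[biːdvoːzliːˈrap]

/b/ (word-initial): no rule targets it → [b].
/i/ (between /b/ and /d/): before a voiced consonant, so rule 2 applies → [iː].
/d/ (between /i/ and /v/) fails the environment for rule 3, so it stays [d].
/v/ (between /d/ and /o/): no rule targets it → [v].
/o/ (between /v/ and /z/): before a voiced consonant, so rule 2 applies → [oː].
/z/ stays [z].
/l/ (between /z/ and /i/): no rule targets it → [l].
/i/ — between /l/ and /r/, before a voiced consonant — surfaces as [iː] (rule 2).
/r/ — not in any rule's target class → [r].
/a/ (between /r/ and /p/) fails the environment for rule 2, so it stays [a].
/p/ (word-final): no rule targets it → [p].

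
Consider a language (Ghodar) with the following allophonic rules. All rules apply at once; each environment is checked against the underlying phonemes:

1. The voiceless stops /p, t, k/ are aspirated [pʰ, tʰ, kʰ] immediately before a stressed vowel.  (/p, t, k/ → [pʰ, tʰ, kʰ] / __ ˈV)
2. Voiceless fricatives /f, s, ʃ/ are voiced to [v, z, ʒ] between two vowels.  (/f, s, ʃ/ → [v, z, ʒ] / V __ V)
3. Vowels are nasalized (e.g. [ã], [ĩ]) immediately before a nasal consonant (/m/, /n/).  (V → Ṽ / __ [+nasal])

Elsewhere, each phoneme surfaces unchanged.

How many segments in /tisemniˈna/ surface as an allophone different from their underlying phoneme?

3

Segments that undergo a rule: /s/ → [z] (rule 2); /e/ → [ẽ] (rule 3); /i/ → [ĩ] (rule 3).
All other segments surface unchanged.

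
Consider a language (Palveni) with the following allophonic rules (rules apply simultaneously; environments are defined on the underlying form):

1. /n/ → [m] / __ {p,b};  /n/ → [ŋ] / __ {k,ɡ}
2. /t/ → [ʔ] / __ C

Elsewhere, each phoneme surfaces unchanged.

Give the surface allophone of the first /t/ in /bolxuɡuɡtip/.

[t]

/t/ — between /ɡ/ and /i/; rule 2 does not apply here → [t].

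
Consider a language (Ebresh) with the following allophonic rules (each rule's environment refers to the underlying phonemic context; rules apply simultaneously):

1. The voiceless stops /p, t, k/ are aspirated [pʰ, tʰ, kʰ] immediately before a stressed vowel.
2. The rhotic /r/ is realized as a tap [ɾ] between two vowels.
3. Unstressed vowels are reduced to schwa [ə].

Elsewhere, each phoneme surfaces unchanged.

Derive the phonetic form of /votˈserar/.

/v/ (word-initial): no rule targets it → [v].
Rule 3 applies to /o/ (between /v/ and /t/: in an unstressed syllable) → [ə].
/t/ (between /o/ and /s/) fails the environment for rule 1, so it stays [t].
/s/ — not in any rule's target class → [s].
/e/ (between /s/ and /r/) is in the target of rule 3 but the environment (in an unstressed syllable) is not met → [e].
/r/ (between /e/ and /a/) occurs between two vowels → [ɾ] by rule 2.
/a/ — between /r/ and /r/, in an unstressed syllable — surfaces as [ə] (rule 3).
/r/ — word-final; rule 2 does not apply here → [r].

[vətˈseɾər]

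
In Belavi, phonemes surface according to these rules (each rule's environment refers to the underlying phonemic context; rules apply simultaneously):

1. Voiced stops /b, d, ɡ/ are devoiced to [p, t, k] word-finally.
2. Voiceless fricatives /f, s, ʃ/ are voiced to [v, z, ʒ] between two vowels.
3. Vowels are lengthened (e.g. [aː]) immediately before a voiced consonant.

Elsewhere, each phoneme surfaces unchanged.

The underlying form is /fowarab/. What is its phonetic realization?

[foːwaːraːp]

/f/ (word-initial): rule 2 targets it, but not between two vowels → unchanged [f].
Rule 3 applies to /o/ (between /f/ and /w/: before a voiced consonant) → [oː].
/a/ (between /w/ and /r/) occurs before a voiced consonant → [aː] by rule 3.
/a/ (between /r/ and /b/): before a voiced consonant, so rule 3 applies → [aː].
/b/ meets the environment for rule 1 (word-finally) → [p].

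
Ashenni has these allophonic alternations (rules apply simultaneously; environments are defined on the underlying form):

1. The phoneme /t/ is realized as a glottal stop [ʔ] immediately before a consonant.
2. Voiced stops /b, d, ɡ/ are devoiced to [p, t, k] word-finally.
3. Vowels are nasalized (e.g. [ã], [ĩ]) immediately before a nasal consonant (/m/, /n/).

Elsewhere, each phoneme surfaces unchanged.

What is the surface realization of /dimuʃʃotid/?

/d/ (word-initial) is in the target of rule 2 but the environment (word-finally) is not met → [d].
/i/ — between /d/ and /m/, before a nasal consonant — surfaces as [ĩ] (rule 3).
/m/ — not in any rule's target class → [m].
/u/ — between /m/ and /ʃ/; rule 3 does not apply here → [u].
/ʃ/ — not in any rule's target class → [ʃ].
/ʃ/ — not in any rule's target class → [ʃ].
/o/ — between /ʃ/ and /t/; rule 3 does not apply here → [o].
/t/ (between /o/ and /i/): rule 1 targets it, but not immediately before a consonant → unchanged [t].
/i/ (between /t/ and /d/): rule 3 targets it, but not before a nasal consonant → unchanged [i].
/d/ (word-final) occurs word-finally → [t] by rule 2.

[dĩmuʃʃotit]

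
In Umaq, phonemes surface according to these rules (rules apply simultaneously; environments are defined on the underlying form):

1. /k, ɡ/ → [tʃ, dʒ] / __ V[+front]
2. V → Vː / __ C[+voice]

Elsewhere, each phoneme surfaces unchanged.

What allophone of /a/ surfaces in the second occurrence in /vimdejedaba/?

/a/ — word-final; rule 2 does not apply here → [a].

[a]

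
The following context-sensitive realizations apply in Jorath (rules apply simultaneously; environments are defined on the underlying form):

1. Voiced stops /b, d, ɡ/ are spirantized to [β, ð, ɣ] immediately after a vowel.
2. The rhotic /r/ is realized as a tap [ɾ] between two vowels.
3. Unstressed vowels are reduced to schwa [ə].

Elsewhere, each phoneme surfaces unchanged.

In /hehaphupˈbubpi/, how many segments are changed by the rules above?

Segments that undergo a rule: /e/ → [ə] (rule 3); /a/ → [ə] (rule 3); /u/ → [ə] (rule 3); /b/ → [β] (rule 1); /i/ → [ə] (rule 3).
All other segments surface unchanged.

5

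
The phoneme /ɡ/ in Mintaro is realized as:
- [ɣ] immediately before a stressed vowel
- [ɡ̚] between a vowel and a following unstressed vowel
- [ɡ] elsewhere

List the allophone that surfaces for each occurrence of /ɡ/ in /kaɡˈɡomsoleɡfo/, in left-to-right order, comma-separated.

Occurrence 1 (position 3): no conditioning environment matches → elsewhere allophone [ɡ].
Occurrence 2 (position 4): immediately before a stressed vowel → [ɣ].
Occurrence 3 (position 11): no conditioning environment matches → elsewhere allophone [ɡ].

[ɡ], [ɣ], [ɡ]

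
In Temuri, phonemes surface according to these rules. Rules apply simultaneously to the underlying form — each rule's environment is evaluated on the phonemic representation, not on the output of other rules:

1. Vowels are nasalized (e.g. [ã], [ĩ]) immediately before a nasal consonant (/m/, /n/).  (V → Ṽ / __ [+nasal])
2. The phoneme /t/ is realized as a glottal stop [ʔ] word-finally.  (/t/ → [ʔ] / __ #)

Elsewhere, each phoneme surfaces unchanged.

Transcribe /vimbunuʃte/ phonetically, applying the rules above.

/v/ (word-initial) is unaffected → [v].
/i/ meets the environment for rule 1 (before a nasal consonant) → [ĩ].
/m/ (between /i/ and /b/) is unaffected → [m].
/b/ stays [b].
/u/ (between /b/ and /n/) occurs before a nasal consonant → [ũ] by rule 1.
/n/ — not in any rule's target class → [n].
/u/ — between /n/ and /ʃ/; rule 1 does not apply here → [u].
/ʃ/ (between /u/ and /t/) is unaffected → [ʃ].
/t/ — between /ʃ/ and /e/; rule 2 does not apply here → [t].
/e/ — word-final; rule 1 does not apply here → [e].

[vĩmbũnuʃte]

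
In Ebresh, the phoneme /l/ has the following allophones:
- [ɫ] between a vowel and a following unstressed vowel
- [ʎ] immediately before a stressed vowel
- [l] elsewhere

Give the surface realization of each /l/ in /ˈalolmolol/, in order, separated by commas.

Occurrence 1 (position 2): between a vowel and a following unstressed vowel → [ɫ].
Occurrence 2 (position 4): no conditioning environment matches → elsewhere allophone [l].
Occurrence 3 (position 7): between a vowel and a following unstressed vowel → [ɫ].
Occurrence 4 (position 9): no conditioning environment matches → elsewhere allophone [l].

[ɫ], [l], [ɫ], [l]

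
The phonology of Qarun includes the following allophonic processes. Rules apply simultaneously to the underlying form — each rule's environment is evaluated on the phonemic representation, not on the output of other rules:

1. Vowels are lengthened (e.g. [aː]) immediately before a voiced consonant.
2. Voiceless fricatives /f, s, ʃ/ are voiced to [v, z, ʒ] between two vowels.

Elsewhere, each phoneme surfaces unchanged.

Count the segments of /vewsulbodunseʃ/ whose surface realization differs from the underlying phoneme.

4

Segments that undergo a rule: /e/ → [eː] (rule 1); /u/ → [uː] (rule 1); /o/ → [oː] (rule 1); /u/ → [uː] (rule 1).
All other segments surface unchanged.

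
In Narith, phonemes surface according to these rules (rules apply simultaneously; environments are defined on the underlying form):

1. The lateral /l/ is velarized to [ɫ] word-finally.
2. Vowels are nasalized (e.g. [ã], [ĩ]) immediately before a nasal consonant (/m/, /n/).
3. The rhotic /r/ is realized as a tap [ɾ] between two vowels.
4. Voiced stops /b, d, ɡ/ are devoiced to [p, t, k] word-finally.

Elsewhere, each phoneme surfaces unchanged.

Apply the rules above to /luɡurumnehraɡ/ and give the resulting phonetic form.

[luɡuɾũmnehrak]

/l/ (word-initial) fails the environment for rule 1, so it stays [l].
/u/ — between /l/ and /ɡ/; rule 2 does not apply here → [u].
/ɡ/ (between /u/ and /u/) fails the environment for rule 4, so it stays [ɡ].
/u/ (between /ɡ/ and /r/): rule 2 targets it, but not before a nasal consonant → unchanged [u].
/r/ meets the environment for rule 3 (between two vowels) → [ɾ].
/u/ (between /r/ and /m/) occurs before a nasal consonant → [ũ] by rule 2.
/m/ — not in any rule's target class → [m].
/n/ stays [n].
/e/ — between /n/ and /h/; rule 2 does not apply here → [e].
/h/ (between /e/ and /r/): no rule targets it → [h].
/r/ (between /h/ and /a/): rule 3 targets it, but not between two vowels → unchanged [r].
/a/ (between /r/ and /ɡ/) is in the target of rule 2 but the environment (before a nasal consonant) is not met → [a].
/ɡ/ (word-final) occurs word-finally → [k] by rule 4.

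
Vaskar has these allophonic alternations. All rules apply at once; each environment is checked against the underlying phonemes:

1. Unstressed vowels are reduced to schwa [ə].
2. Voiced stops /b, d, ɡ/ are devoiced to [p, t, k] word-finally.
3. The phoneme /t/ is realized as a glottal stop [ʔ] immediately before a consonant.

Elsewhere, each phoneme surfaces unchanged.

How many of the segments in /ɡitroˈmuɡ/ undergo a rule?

Segments that undergo a rule: /i/ → [ə] (rule 1); /t/ → [ʔ] (rule 3); /o/ → [ə] (rule 1); /ɡ/ → [k] (rule 2).
All other segments surface unchanged.

4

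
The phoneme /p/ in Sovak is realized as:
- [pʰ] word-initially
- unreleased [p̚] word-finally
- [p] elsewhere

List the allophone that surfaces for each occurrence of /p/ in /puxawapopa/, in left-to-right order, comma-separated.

Occurrence 1 (position 1): word-initially → [pʰ].
Occurrence 2 (position 7): no conditioning environment matches → elsewhere allophone [p].
Occurrence 3 (position 9): no conditioning environment matches → elsewhere allophone [p].

[pʰ], [p], [p]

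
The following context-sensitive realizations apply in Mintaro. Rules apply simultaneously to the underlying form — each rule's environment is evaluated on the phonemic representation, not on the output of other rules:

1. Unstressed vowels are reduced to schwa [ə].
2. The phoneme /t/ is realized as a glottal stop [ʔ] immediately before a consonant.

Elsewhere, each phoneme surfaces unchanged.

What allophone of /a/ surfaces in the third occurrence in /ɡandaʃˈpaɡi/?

/a/ (between /p/ and /ɡ/) is in the target of rule 1 but the environment (in an unstressed syllable) is not met → [a].

[a]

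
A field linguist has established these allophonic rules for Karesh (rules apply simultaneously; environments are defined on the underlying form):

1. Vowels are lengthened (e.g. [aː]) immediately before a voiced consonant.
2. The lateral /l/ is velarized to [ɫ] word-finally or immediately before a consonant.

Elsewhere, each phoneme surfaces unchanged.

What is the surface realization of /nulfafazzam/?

/n/ stays [n].
/u/ — between /n/ and /l/, before a voiced consonant — surfaces as [uː] (rule 1).
/l/ meets the environment for rule 2 (word-finally or immediately before a consonant) → [ɫ].
/f/ (between /l/ and /a/) is unaffected → [f].
/a/ — between /f/ and /f/; rule 1 does not apply here → [a].
/f/ (between /a/ and /a/) is unaffected → [f].
/a/ — between /f/ and /z/, before a voiced consonant — surfaces as [aː] (rule 1).
/z/ (between /a/ and /z/): no rule targets it → [z].
/z/ stays [z].
Rule 1 applies to /a/ (between /z/ and /m/: before a voiced consonant) → [aː].
/m/ (word-final) is unaffected → [m].

[nuːɫfafaːzzaːm]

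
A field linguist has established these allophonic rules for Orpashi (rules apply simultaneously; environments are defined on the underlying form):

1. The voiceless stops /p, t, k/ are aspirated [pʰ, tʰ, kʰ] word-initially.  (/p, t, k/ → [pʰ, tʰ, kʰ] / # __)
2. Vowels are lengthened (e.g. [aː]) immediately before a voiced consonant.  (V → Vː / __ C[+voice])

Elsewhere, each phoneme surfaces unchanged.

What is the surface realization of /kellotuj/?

/k/ (word-initial): word-initially, so rule 1 applies → [kʰ].
/e/ meets the environment for rule 2 (before a voiced consonant) → [eː].
/l/ — not in any rule's target class → [l].
/l/ (between /l/ and /o/) is unaffected → [l].
/o/ (between /l/ and /t/) is in the target of rule 2 but the environment (before a voiced consonant) is not met → [o].
/t/ (between /o/ and /u/) is in the target of rule 1 but the environment (word-initially) is not met → [t].
/u/ meets the environment for rule 2 (before a voiced consonant) → [uː].
/j/ stays [j].

[kʰeːllotuːj]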